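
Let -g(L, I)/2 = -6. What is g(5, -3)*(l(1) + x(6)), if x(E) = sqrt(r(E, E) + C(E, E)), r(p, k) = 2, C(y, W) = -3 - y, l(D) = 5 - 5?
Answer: 12*I*sqrt(7) ≈ 31.749*I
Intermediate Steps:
l(D) = 0
x(E) = sqrt(-1 - E) (x(E) = sqrt(2 + (-3 - E)) = sqrt(-1 - E))
g(L, I) = 12 (g(L, I) = -2*(-6) = 12)
g(5, -3)*(l(1) + x(6)) = 12*(0 + sqrt(-1 - 1*6)) = 12*(0 + sqrt(-1 - 6)) = 12*(0 + sqrt(-7)) = 12*(0 + I*sqrt(7)) = 12*(I*sqrt(7)) = 12*I*sqrt(7)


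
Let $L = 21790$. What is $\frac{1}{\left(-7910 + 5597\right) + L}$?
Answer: $\frac{1}{19477} \approx 5.1343 \cdot 10^{-5}$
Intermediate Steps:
$\frac{1}{\left(-7910 + 5597\right) + L} = \frac{1}{\left(-7910 + 5597\right) + 21790} = \frac{1}{-2313 + 21790} = \frac{1}{19477}$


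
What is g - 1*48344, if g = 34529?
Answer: -13815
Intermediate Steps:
g - 1*48344 = 34529 - 1*48344 = 34529 - 48344 = -13815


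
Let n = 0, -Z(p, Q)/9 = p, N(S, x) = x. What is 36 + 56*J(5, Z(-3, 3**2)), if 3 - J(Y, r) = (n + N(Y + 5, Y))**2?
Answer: -1196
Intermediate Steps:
Z(p, Q) = -9*p
J(Y, r) = 3 - Y**2 (J(Y, r) = 3 - (0 + Y)**2 = 3 - Y**2)
36 + 56*J(5, Z(-3, 3**2)) = 36 + 56*(3 - 1*5**2) = 36 + 56*(3 - 1*25) = 36 + 56*(3 - 25) = 36 + 56*(-22) = 36 - 1232 = -1196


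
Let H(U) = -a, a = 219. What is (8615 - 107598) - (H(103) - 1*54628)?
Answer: -44136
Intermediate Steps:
H(U) = -219 (H(U) = -1*219 = -219)
(8615 - 107598) - (H(103) - 1*54628) = (8615 - 107598) - (-219 - 1*54628) = -98983 - (-219 - 54628) = -98983 - 1*(-54847) = -98983 + 54847 = -44136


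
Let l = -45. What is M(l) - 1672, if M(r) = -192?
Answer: -1864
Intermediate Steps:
M(l) - 1672 = -192 - 1672 = -1864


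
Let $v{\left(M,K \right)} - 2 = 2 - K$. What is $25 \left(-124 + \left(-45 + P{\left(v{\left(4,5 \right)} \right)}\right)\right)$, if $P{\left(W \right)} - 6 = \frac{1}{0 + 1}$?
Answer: $-4050$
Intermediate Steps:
$v{\left(M,K \right)} = 4 - K$ ($v{\left(M,K \right)} = 2 - \left(-2 + K\right) = 4 - K$)
$P{\left(W \right)} = 7$ ($P{\left(W \right)} = 6 + \frac{1}{0 + 1} = 6 + 1^{-1} = 6 + 1 = 7$)
$25 \left(-124 + \left(-45 + P{\left(v{\left(4,5 \right)} \right)}\right)\right) = 25 \left(-124 + \left(-45 + 7\right)\right) = 25 \left(-124 - 38\right) = 25 \left(-162\right) = -4050$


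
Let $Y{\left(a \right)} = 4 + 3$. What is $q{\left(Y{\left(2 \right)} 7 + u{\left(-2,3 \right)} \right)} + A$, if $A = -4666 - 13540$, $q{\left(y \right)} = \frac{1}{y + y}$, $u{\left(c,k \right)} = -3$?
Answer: $- \frac{1674951}{92} \approx -18206.0$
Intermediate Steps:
$Y{\left(a \right)} = 7$
$q{\left(y \right)} = \frac{1}{2 y}$
$A = -18206$
$q{\left(Y{\left(2 \right)} 7 + u{\left(-2,3 \right)} \right)} + A = \frac{1}{2 \left(7 \cdot 7 - 3\right)} - 18206 = \frac{1}{2 \left(49 - 3\right)} - 18206 = \frac{1}{2 \cdot 46} - 18206 = \frac{1}{2} \cdot \frac{1}{46} - 18206 = \frac{1}{92} - 18206 = - \frac{1674951}{92}$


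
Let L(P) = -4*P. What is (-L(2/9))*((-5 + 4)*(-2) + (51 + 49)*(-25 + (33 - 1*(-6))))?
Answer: 11216/9 ≈ 1246.2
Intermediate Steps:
(-L(2/9))*((-5 + 4)*(-2) + (51 + 49)*(-25 + (33 - 1*(-6)))) = (-(-4)*2/9)*((-5 + 4)*(-2) + (51 + 49)*(-25 + (33 - 1*(-6)))) = (-(-4)*2*(⅑))*(-1*(-2) + 100*(-25 + (33 + 6))) = (-(-4)*2/9)*(2 + 100*(-25 + 39)) = (-1*(-8/9))*(2 + 100*14) = 8*(2 + 1400)/9 = (8/9)*1402 = 11216/9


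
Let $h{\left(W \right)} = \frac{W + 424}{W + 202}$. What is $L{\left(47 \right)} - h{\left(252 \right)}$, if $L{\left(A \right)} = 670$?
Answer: $\frac{151752}{227} \approx 668.51$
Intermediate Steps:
$h{\left(W \right)} = \frac{424 + W}{202 + W}$
$L{\left(47 \right)} - h{\left(252 \right)} = 670 - \frac{424 + 252}{202 + 252} = 670 - \frac{1}{454} \cdot 676 = 670 - \frac{338}{227} = \frac{151752}{227}$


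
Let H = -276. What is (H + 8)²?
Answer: 71824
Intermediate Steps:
(H + 8)² = (-276 + 8)² = (-268)² = 71824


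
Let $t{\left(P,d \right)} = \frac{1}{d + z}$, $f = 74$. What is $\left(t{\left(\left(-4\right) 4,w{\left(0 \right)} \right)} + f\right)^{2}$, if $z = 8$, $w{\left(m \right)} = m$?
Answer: $\frac{351649}{64} \approx 5494.5$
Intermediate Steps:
$t{\left(P,d \right)} = \frac{1}{8 + d}$ ($t{\left(P,d \right)} = \frac{1}{d + 8} = \frac{1}{8 + d}$)
$\left(t{\left(\left(-4\right) 4,w{\left(0 \right)} \right)} + f\right)^{2} = \left(\frac{1}{8 + 0} + 74\right)^{2} = \left(\frac{1}{8} + 74\right)^{2} = \left(\frac{593}{8}\right)^{2} = \frac{351649}{64}$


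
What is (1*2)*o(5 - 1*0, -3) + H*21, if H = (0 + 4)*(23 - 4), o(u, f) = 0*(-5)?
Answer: 1596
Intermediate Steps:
o(u, f) = 0
H = 76 (H = 4*19 = 76)
(1*2)*o(5 - 1*0, -3) + H*21 = (1*2)*0 + 76*21 = 2*0 + 1596 = 0 + 1596 = 1596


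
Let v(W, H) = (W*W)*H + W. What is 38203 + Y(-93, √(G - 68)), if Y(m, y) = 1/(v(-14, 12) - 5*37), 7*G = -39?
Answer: 82251060/2153 ≈ 38203.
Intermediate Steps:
G = -39/7 (G = (⅐)*(-39) = -39/7 ≈ -5.5714)
v(W, H) = W + H*W² (v(W, H) = W²*H + W = H*W² + W = W + H*W²)
Y(m, y) = 1/2153 (Y(m, y) = 1/(-14*(1 + 12*(-14)) - 5*37) = 1/(-14*(1 - 168) - 185) = 1/(-14*(-167) - 185) = 1/(2338 - 185) = 1/2153)
38203 + Y(-93, √(G - 68)) = 38203 + 1/2153 = 82251060/2153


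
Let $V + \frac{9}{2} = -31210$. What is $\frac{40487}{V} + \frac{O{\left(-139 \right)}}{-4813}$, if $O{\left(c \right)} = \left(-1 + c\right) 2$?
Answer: $- \frac{372247742}{300470777} \approx -1.2389$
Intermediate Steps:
$V = - \frac{62429}{2}$ ($V = - \frac{9}{2} - 31210 = - \frac{62429}{2} \approx -31215.0$)
$O{\left(c \right)} = -2 + 2 c$
$\frac{40487}{V} + \frac{O{\left(-139 \right)}}{-4813} = \frac{40487}{- \frac{62429}{2}} + \frac{-2 + 2 \left(-139\right)}{-4813} = 40487 \left(- \frac{2}{62429}\right) + \left(-2 - 278\right) \left(- \frac{1}{4813}\right) = - \frac{80974}{62429} - - \frac{280}{4813} = - \frac{80974}{62429} + \frac{280}{4813} = - \frac{372247742}{300470777}$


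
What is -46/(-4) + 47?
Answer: 117/2 ≈ 58.500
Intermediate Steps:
-46/(-4) + 47 = -¼*(-46) + 47 = 23/2 + 47 = 117/2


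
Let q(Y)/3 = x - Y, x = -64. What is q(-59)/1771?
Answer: -15/1771 ≈ -0.0084698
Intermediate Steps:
q(Y) = -192 - 3*Y (q(Y) = 3*(-64 - Y) = -192 - 3*Y)
q(-59)/1771 = (-192 - 3*(-59))/1771 = (-192 + 177)*(1/1771) = -15*1/1771 = -15/1771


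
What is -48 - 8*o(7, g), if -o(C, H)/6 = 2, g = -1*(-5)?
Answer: 48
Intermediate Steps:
g = 5
o(C, H) = -12 (o(C, H) = -6*2 = -12)
-48 - 8*o(7, g) = -48 - 8*(-12) = -48 + 96 = 48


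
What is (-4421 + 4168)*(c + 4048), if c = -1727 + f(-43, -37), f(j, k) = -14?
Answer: -583671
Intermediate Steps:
c = -1741 (c = -1727 - 14 = -1741)
(-4421 + 4168)*(c + 4048) = (-4421 + 4168)*(-1741 + 4048) = -253*2307 = -583671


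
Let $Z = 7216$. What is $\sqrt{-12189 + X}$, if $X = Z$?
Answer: $i \sqrt{4973} \approx 70.52 i$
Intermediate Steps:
$X = 7216$
$\sqrt{-12189 + X} = \sqrt{-12189 + 7216} = \sqrt{-4973} = i \sqrt{4973}$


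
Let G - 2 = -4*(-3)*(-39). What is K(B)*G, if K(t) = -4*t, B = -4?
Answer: -7456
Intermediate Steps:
G = -466 (G = 2 - 4*(-3)*(-39) = 2 + 12*(-39) = 2 - 468 = -466)
K(B)*G = -4*(-4)*(-466) = 16*(-466) = -7456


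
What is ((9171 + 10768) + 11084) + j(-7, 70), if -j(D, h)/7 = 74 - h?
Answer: 30995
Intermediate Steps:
j(D, h) = -518 + 7*h (j(D, h) = -7*(74 - h) = -518 + 7*h)
((9171 + 10768) + 11084) + j(-7, 70) = ((9171 + 10768) + 11084) + (-518 + 7*70) = (19939 + 11084) + (-518 + 490) = 31023 - 28 = 30995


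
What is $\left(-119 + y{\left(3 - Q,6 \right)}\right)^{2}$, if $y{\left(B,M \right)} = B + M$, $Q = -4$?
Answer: $11236$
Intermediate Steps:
$\left(-119 + y{\left(3 - Q,6 \right)}\right)^{2} = \left(-119 + \left(\left(3 - -4\right) + 6\right)\right)^{2} = \left(-119 + \left(\left(3 + 4\right) + 6\right)\right)^{2} = \left(-119 + \left(7 + 6\right)\right)^{2} = \left(-119 + 13\right)^{2} = \left(-106\right)^{2} = 11236$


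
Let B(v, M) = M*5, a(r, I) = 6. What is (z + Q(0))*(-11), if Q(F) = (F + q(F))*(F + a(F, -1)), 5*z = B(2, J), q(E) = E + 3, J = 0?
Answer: -198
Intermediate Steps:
q(E) = 3 + E
B(v, M) = 5*M
z = 0 (z = (5*0)/5 = (⅕)*0 = 0)
Q(F) = (3 + 2*F)*(6 + F) (Q(F) = (F + (3 + F))*(F + 6) = (3 + 2*F)*(6 + F))
(z + Q(0))*(-11) = (0 + (18 + 2*0² + 15*0))*(-11) = (0 + (18 + 2*0 + 0))*(-11) = (0 + (18 + 0 + 0))*(-11) = (0 + 18)*(-11) = 18*(-11) = -198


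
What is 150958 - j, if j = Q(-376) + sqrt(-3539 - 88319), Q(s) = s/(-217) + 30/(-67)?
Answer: 2194759680/14539 - I*sqrt(91858) ≈ 1.5096e+5 - 303.08*I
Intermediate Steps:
Q(s) = -30/67 - s/217 (Q(s) = s*(-1/217) + 30*(-1/67) = -s/217 - 30/67 = -30/67 - s/217)
j = 18682/14539 + I*sqrt(91858) (j = (-30/67 - 1/217*(-376)) + sqrt(-3539 - 88319) = (-30/67 + 376/217) + sqrt(-91858) = 18682/14539 + I*sqrt(91858) ≈ 1.285 + 303.08*I)
150958 - j = 150958 - (18682/14539 + I*sqrt(91858)) = 150958 + (-18682/14539 - I*sqrt(91858)) = 2194759680/14539 - I*sqrt(91858)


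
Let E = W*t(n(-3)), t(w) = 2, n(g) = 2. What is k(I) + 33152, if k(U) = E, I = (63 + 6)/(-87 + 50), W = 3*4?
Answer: 33176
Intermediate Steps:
W = 12
I = -69/37 (I = 69/(-37) = 69*(-1/37) = -69/37 ≈ -1.8649)
E = 24 (E = 12*2 = 24)
k(U) = 24
k(I) + 33152 = 24 + 33152 = 33176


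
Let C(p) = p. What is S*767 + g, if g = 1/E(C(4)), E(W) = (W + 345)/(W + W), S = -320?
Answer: -85658552/349 ≈ -2.4544e+5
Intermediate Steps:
E(W) = (345 + W)/(2*W) (E(W) = (345 + W)/((2*W)) = (345 + W)*(1/(2*W)) = (345 + W)/(2*W))
g = 8/349 (g = 1/((1/2)*(345 + 4)/4) = 1/((1/2)*(1/4)*349) = 1/(349/8) = 8/349 ≈ 0.022923)
S*767 + g = -320*767 + 8/349 = -245440 + 8/349 = -85658552/349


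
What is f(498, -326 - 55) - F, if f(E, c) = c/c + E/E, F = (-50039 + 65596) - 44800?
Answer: 29245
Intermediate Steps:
F = -29243 (F = 15557 - 44800 = -29243)
f(E, c) = 2 (f(E, c) = 1 + 1 = 2)
f(498, -326 - 55) - F = 2 - 1*(-29243) = 2 + 29243 = 29245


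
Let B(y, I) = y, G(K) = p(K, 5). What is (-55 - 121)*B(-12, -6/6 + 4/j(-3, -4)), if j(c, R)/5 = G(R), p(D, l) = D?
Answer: 2112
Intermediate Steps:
G(K) = K
j(c, R) = 5*R
(-55 - 121)*B(-12, -6/6 + 4/j(-3, -4)) = (-55 - 121)*(-12) = -176*(-12) = 2112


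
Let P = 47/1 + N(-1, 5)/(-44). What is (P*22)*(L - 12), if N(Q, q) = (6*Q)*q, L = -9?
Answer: -22029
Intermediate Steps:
N(Q, q) = 6*Q*q
P = 1049/22 (P = 47/1 + (6*(-1)*5)/(-44) = 47*1 - 30*(-1/44) = 47 + 15/22 = 1049/22 ≈ 47.682)
(P*22)*(L - 12) = ((1049/22)*22)*(-9 - 12) = 1049*(-21) = -22029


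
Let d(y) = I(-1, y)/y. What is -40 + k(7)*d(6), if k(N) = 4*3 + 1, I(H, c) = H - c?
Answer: -331/6 ≈ -55.167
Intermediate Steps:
k(N) = 13 (k(N) = 12 + 1 = 13)
d(y) = (-1 - y)/y
-40 + k(7)*d(6) = -40 + 13*((-1 - 1*6)/6) = -40 + 13*((-1 - 6)/6) = -40 + 13*((⅙)*(-7)) = -40 + 13*(-7/6) = -40 - 91/6 = -331/6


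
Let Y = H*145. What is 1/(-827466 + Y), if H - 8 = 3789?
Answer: -1/276901 ≈ -3.6114e-6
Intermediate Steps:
H = 3797 (H = 8 + 3789 = 3797)
Y = 550565 (Y = 3797*145 = 550565)
1/(-827466 + Y) = 1/(-827466 + 550565) = 1/(-276901) = -1/276901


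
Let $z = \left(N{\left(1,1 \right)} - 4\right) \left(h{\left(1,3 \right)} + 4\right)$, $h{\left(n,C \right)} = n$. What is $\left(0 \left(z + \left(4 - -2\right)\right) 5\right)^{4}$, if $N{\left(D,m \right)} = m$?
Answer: $0$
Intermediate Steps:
$z = -15$ ($z = \left(1 - 4\right) \left(1 + 4\right) = \left(-3\right) 5 = -15$)
$\left(0 \left(z + \left(4 - -2\right)\right) 5\right)^{4} = \left(0 \left(-15 + \left(4 - -2\right)\right) 5\right)^{4} = \left(0 \left(-15 + \left(4 + 2\right)\right) 5\right)^{4} = \left(0 \left(-15 + 6\right) 5\right)^{4} = \left(0 \left(-9\right) 5\right)^{4} = \left(0 \cdot 5\right)^{4} = 0^{4} = 0$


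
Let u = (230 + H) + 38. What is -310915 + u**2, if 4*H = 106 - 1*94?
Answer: -237474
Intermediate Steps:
H = 3 (H = (106 - 1*94)/4 = (106 - 94)/4 = (1/4)*12 = 3)
u = 271 (u = (230 + 3) + 38 = 233 + 38 = 271)
-310915 + u**2 = -310915 + 271**2 = -310915 + 73441 = -237474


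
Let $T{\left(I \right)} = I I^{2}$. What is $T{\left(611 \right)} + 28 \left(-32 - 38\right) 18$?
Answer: $228063851$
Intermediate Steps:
$T{\left(I \right)} = I^{3}$
$T{\left(611 \right)} + 28 \left(-32 - 38\right) 18 = 611^{3} + 28 \left(-32 - 38\right) 18 = 228099131 + 28 \left(-70\right) 18 = 228099131 - 35280 = 228063851$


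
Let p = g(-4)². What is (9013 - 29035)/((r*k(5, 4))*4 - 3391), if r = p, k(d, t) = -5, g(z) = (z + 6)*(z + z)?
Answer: 6674/2837 ≈ 2.3525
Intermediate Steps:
g(z) = 2*z*(6 + z) (g(z) = (6 + z)*(2*z) = 2*z*(6 + z))
p = 256 (p = (2*(-4)*(6 - 4))² = (2*(-4)*2)² = (-16)² = 256)
r = 256
(9013 - 29035)/((r*k(5, 4))*4 - 3391) = (9013 - 29035)/((256*(-5))*4 - 3391) = -20022/(-1280*4 - 3391) = -20022/(-5120 - 3391) = -20022/(-8511) = -20022*(-1/8511) = 6674/2837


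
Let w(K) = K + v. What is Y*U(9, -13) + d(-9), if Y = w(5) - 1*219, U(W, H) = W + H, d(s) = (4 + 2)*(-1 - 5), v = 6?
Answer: 796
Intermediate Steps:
d(s) = -36 (d(s) = 6*(-6) = -36)
U(W, H) = H + W
w(K) = 6 + K (w(K) = K + 6 = 6 + K)
Y = -208 (Y = (6 + 5) - 1*219 = 11 - 219 = -208)
Y*U(9, -13) + d(-9) = -208*(-13 + 9) - 36 = -208*(-4) - 36 = 832 - 36 = 796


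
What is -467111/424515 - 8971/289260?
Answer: -1852331359/1637269452 ≈ -1.1314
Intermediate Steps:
-467111/424515 - 8971/289260 = -1852331359/1637269452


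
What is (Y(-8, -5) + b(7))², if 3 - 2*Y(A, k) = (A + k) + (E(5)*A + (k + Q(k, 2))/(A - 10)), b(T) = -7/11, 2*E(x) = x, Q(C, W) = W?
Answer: 5202961/17424 ≈ 298.61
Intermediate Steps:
E(x) = x/2
b(T) = -7/11 (b(T) = -7*1/11 = -7/11)
Y(A, k) = 3/2 - 7*A/4 - k/2 - (2 + k)/(2*(-10 + A)) (Y(A, k) = 3/2 - ((A + k) + (((½)*5)*A + (k + 2)/(A - 10)))/2 = 3/2 - ((A + k) + (5*A/2 + (2 + k)/(-10 + A)))/2 = 3/2 - (k + 7*A/2 + (2 + k)/(-10 + A))/2 = 3/2 + (-7*A/4 - k/2 - (2 + k)/(2*(-10 + A))) = 3/2 - 7*A/4 - k/2 - (2 + k)/(2*(-10 + A)))
(Y(-8, -5) + b(7))² = ((-64 - 7*(-8)² + 18*(-5) + 76*(-8) - 2*(-8)*(-5))/(4*(-10 - 8)) - 7/11)² = ((¼)*(-64 - 7*64 - 90 - 608 - 80)/(-18) - 7/11)² = ((¼)*(-1/18)*(-64 - 448 - 90 - 608 - 80) - 7/11)² = ((¼)*(-1/18)*(-1290) - 7/11)² = (215/12 - 7/11)² = (2281/132)² = 5202961/17424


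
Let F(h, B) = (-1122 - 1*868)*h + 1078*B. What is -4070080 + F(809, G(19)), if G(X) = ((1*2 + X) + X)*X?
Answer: -4860710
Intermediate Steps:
G(X) = X*(2 + 2*X) (G(X) = ((2 + X) + X)*X = (2 + 2*X)*X = X*(2 + 2*X))
F(h, B) = -1990*h + 1078*B (F(h, B) = (-1122 - 868)*h + 1078*B = -1990*h + 1078*B)
-4070080 + F(809, G(19)) = -4070080 + (-1990*809 + 1078*(2*19*(1 + 19))) = -4070080 + (-1609910 + 1078*(2*19*20)) = -4070080 + (-1609910 + 1078*760) = -4070080 + (-1609910 + 819280) = -4070080 - 790630 = -4860710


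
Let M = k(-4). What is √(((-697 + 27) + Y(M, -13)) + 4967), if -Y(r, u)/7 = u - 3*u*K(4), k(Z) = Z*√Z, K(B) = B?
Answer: 4*√206 ≈ 57.411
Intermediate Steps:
k(Z) = Z^(3/2)
M = -8*I (M = (-4)^(3/2) = -8*I ≈ -8.0*I)
Y(r, u) = 77*u (Y(r, u) = -7*(u - 3*u*4) = -7*(u - 12*u) = -(-77)*u = 77*u)
√(((-697 + 27) + Y(M, -13)) + 4967) = √(((-697 + 27) + 77*(-13)) + 4967) = √((-670 - 1001) + 4967) = √(-1671 + 4967) = √3296 = 4*√206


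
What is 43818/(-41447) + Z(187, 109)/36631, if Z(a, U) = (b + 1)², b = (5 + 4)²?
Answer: -189486790/216892151 ≈ -0.87364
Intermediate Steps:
b = 81 (b = 9² = 81)
Z(a, U) = 6724 (Z(a, U) = (81 + 1)² = 82² = 6724)
43818/(-41447) + Z(187, 109)/36631 = 43818/(-41447) + 6724/36631 = 43818*(-1/41447) + 6724*(1/36631) = -43818/41447 + 6724/36631 = -189486790/216892151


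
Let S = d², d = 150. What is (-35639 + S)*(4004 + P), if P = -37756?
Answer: 443467528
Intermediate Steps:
S = 22500 (S = 150² = 22500)
(-35639 + S)*(4004 + P) = (-35639 + 22500)*(4004 - 37756) = -13139*(-33752) = 443467528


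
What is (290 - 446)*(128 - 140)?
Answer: 1872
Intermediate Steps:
(290 - 446)*(128 - 140) = -156*(-12) = 1872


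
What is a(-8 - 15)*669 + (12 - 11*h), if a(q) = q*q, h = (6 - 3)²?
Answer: 353814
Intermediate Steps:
h = 9 (h = 3² = 9)
a(q) = q²
a(-8 - 15)*669 + (12 - 11*h) = (-8 - 15)²*669 + (12 - 11*9) = (-23)²*669 + (12 - 99) = 529*669 - 87 = 353901 - 87 = 353814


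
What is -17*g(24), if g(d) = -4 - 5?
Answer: 153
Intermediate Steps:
g(d) = -9
-17*g(24) = -17*(-9) = 153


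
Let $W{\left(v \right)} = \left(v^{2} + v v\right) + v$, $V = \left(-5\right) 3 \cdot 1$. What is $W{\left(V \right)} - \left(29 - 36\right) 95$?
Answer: $1100$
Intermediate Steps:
$V = -15$ ($V = \left(-15\right) 1 = -15$)
$W{\left(v \right)} = v + 2 v^{2}$ ($W{\left(v \right)} = \left(v^{2} + v^{2}\right) + v = 2 v^{2} + v = v + 2 v^{2}$)
$W{\left(V \right)} - \left(29 - 36\right) 95 = - 15 \left(1 + 2 \left(-15\right)\right) - \left(29 - 36\right) 95 = - 15 \left(1 - 30\right) - \left(-7\right) 95 = \left(-15\right) \left(-29\right) - -665 = 435 + 665 = 1100$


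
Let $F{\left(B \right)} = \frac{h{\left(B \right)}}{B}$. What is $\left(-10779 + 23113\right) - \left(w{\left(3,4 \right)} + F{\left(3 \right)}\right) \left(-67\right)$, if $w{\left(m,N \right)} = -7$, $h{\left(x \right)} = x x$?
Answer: $12066$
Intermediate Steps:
$h{\left(x \right)} = x^{2}$
$F{\left(B \right)} = B$ ($F{\left(B \right)} = \frac{B^{2}}{B} = B$)
$\left(-10779 + 23113\right) - \left(w{\left(3,4 \right)} + F{\left(3 \right)}\right) \left(-67\right) = \left(-10779 + 23113\right) - \left(-7 + 3\right) \left(-67\right) = 12334 - \left(-4\right) \left(-67\right) = 12334 - 268 = 12066$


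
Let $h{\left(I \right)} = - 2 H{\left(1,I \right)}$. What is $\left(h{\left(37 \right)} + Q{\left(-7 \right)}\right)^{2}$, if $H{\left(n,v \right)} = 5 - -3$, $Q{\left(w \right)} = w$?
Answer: $529$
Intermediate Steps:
$H{\left(n,v \right)} = 8$ ($H{\left(n,v \right)} = 5 + 3 = 8$)
$h{\left(I \right)} = -16$ ($h{\left(I \right)} = \left(-2\right) 8 = -16$)
$\left(h{\left(37 \right)} + Q{\left(-7 \right)}\right)^{2} = \left(-16 - 7\right)^{2} = \left(-23\right)^{2} = 529$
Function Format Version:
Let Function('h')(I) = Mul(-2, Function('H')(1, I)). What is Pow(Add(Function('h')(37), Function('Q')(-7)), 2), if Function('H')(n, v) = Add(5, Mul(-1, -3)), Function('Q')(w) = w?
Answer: 529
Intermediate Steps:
Function('H')(n, v) = 8 (Function('H')(n, v) = Add(5, 3) = 8)
Function('h')(I) = -16 (Function('h')(I) = Mul(-2, 8) = -16)
Pow(Add(Function('h')(37), Function('Q')(-7)), 2) = Pow(Add(-16, -7), 2) = Pow(-23, 2) = 529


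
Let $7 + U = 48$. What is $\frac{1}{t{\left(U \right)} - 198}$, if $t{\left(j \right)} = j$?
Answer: $- \frac{1}{157} \approx -0.0063694$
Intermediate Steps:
$U = 41$ ($U = -7 + 48 = 41$)
$\frac{1}{t{\left(U \right)} - 198} = \frac{1}{41 - 198} = \frac{1}{-157} = - \frac{1}{157}$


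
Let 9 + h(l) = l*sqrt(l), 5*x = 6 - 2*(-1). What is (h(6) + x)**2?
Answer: 6769/25 - 444*sqrt(6)/5 ≈ 53.245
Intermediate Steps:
x = 8/5 (x = (6 - 2*(-1))/5 = (6 + 2)/5 = (1/5)*8 = 8/5 ≈ 1.6000)
h(l) = -9 + l**(3/2) (h(l) = -9 + l*sqrt(l) = -9 + l**(3/2))
(h(6) + x)**2 = ((-9 + 6**(3/2)) + 8/5)**2 = ((-9 + 6*sqrt(6)) + 8/5)**2 = (-37/5 + 6*sqrt(6))**2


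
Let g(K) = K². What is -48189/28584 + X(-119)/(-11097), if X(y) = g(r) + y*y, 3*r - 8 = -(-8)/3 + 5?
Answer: -8462797997/2854769832 ≈ -2.9644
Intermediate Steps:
r = 47/9 (r = 8/3 + (-(-8)/3 + 5)/3 = 8/3 + (-2*(-4/3) + 5)/3 = 8/3 + (8/3 + 5)/3 = 8/3 + (⅓)*(23/3) = 8/3 + 23/9 = 47/9 ≈ 5.2222)
X(y) = 2209/81 + y² (X(y) = (47/9)² + y*y = 2209/81 + y²)
-48189/28584 + X(-119)/(-11097) = -48189/28584 + (2209/81 + (-119)²)/(-11097) = -48189*1/28584 + (2209/81 + 14161)*(-1/11097) = -16063/9528 + (1149250/81)*(-1/11097) = -16063/9528 - 1149250/898857 = -8462797997/2854769832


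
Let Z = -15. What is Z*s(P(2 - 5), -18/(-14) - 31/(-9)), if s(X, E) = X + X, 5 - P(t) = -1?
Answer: -180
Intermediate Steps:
P(t) = 6 (P(t) = 5 - 1*(-1) = 5 + 1 = 6)
s(X, E) = 2*X
Z*s(P(2 - 5), -18/(-14) - 31/(-9)) = -30*6 = -15*12 = -180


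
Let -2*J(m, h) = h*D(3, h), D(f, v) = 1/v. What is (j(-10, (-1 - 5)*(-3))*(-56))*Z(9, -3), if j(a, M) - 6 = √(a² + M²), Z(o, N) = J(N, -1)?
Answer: 168 + 56*√106 ≈ 744.56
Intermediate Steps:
J(m, h) = -½ (J(m, h) = -h/(2*h) = -½*1 = -½)
Z(o, N) = -½
j(a, M) = 6 + √(M² + a²) (j(a, M) = 6 + √(a² + M²) = 6 + √(M² + a²))
(j(-10, (-1 - 5)*(-3))*(-56))*Z(9, -3) = ((6 + √(((-1 - 5)*(-3))² + (-10)²))*(-56))*(-½) = ((6 + √((-6*(-3))² + 100))*(-56))*(-½) = ((6 + √(18² + 100))*(-56))*(-½) = ((6 + √(324 + 100))*(-56))*(-½) = ((6 + √424)*(-56))*(-½) = ((6 + 2*√106)*(-56))*(-½) = (-336 - 112*√106)*(-½) = 168 + 56*√106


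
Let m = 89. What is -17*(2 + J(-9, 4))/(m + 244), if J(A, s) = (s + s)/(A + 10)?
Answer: -170/333 ≈ -0.51051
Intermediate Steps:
J(A, s) = 2*s/(10 + A) (J(A, s) = (2*s)/(10 + A) = 2*s/(10 + A))
-17*(2 + J(-9, 4))/(m + 244) = -17*(2 + 2*4/(10 - 9))/(89 + 244) = -17*(2 + 2*4/1)/333 = -17*(2 + 2*4*1)/333 = -17*(2 + 8)/333 = -170/333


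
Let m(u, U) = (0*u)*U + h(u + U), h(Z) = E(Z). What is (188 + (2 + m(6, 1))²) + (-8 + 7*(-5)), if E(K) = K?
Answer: 226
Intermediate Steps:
h(Z) = Z
m(u, U) = U + u (m(u, U) = (0*u)*U + (u + U) = 0*U + (U + u) = 0 + (U + u) = U + u)
(188 + (2 + m(6, 1))²) + (-8 + 7*(-5)) = (188 + (2 + (1 + 6))²) + (-8 + 7*(-5)) = (188 + (2 + 7)²) + (-8 - 35) = (188 + 9²) - 43 = (188 + 81) - 43 = 269 - 43 = 226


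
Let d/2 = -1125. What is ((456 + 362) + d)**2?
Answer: 2050624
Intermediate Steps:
d = -2250 (d = 2*(-1125) = -2250)
((456 + 362) + d)**2 = ((456 + 362) - 2250)**2 = (818 - 2250)**2 = (-1432)**2 = 2050624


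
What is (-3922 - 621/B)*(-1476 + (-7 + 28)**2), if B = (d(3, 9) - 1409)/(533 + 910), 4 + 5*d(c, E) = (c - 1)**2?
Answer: 4792044825/1409 ≈ 3.4010e+6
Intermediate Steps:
d(c, E) = -4/5 + (-1 + c)**2/5 (d(c, E) = -4/5 + (c - 1)**2/5 = -4/5 + (-1 + c)**2/5)
B = -1409/1443 (B = ((-4/5 + (-1 + 3)**2/5) - 1409)/(533 + 910) = ((-4/5 + (1/5)*2**2) - 1409)/1443 = ((-4/5 + (1/5)*4) - 1409)*(1/1443) = ((-4/5 + 4/5) - 1409)*(1/1443) = (0 - 1409)*(1/1443) = -1409*1/1443 = -1409/1443 ≈ -0.97644)
(-3922 - 621/B)*(-1476 + (-7 + 28)**2) = (-3922 - 621/(-1409/1443))*(-1476 + (-7 + 28)**2) = (-3922 - 621*(-1443/1409))*(-1476 + 21**2) = (-3922 + 896103/1409)*(-1476 + 441) = -4629995/1409*(-1035) = 4792044825/1409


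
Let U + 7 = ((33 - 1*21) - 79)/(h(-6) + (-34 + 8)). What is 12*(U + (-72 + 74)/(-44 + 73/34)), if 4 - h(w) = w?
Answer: -195369/5692 ≈ -34.323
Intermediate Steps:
h(w) = 4 - w
U = -45/16 (U = -7 + ((33 - 1*21) - 79)/((4 - 1*(-6)) + (-34 + 8)) = -7 + ((33 - 21) - 79)/((4 + 6) - 26) = -7 + (12 - 79)/(10 - 26) = -7 - 67/(-16) = -7 - 67*(-1/16) = -7 + 67/16 = -45/16 ≈ -2.8125)
12*(U + (-72 + 74)/(-44 + 73/34)) = 12*(-45/16 + (-72 + 74)/(-44 + 73/34)) = 12*(-45/16 + 2/(-44 + 73*(1/34))) = 12*(-45/16 + 2/(-44 + 73/34)) = 12*(-45/16 + 2/(-1423/34)) = 12*(-45/16 + 2*(-34/1423)) = 12*(-45/16 - 68/1423) = 12*(-65123/22768) = -195369/5692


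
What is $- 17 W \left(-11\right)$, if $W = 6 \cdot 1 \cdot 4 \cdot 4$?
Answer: $17952$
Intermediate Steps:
$W = 96$ ($W = 6 \cdot 4 \cdot 4 = 24 \cdot 4 = 96$)
$- 17 W \left(-11\right) = \left(-17\right) 96 \left(-11\right) = \left(-1632\right) \left(-11\right) = 17952$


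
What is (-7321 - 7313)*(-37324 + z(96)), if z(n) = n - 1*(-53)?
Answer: 544018950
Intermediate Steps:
z(n) = 53 + n (z(n) = n + 53 = 53 + n)
(-7321 - 7313)*(-37324 + z(96)) = (-7321 - 7313)*(-37324 + (53 + 96)) = -14634*(-37324 + 149) = -14634*(-37175) = 544018950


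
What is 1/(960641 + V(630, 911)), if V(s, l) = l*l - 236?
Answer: 1/1790326 ≈ 5.5856e-7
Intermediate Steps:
V(s, l) = -236 + l² (V(s, l) = l² - 236 = -236 + l²)
1/(960641 + V(630, 911)) = 1/(960641 + (-236 + 911²)) = 1/(960641 + (-236 + 829921)) = 1/(960641 + 829685) = 1/1790326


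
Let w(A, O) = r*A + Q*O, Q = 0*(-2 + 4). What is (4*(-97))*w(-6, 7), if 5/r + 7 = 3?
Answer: -2910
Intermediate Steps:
Q = 0 (Q = 0*2 = 0)
r = -5/4 (r = 5/(-7 + 3) = 5/(-4) = 5*(-¼) = -5/4 ≈ -1.2500)
w(A, O) = -5*A/4 (w(A, O) = -5*A/4 + 0*O = -5*A/4 + 0 = -5*A/4)
(4*(-97))*w(-6, 7) = (4*(-97))*(-5/4*(-6)) = -388*15/2 = -2910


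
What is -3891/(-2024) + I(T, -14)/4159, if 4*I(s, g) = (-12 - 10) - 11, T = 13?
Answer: 16165971/8417816 ≈ 1.9204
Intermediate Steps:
I(s, g) = -33/4 (I(s, g) = ((-12 - 10) - 11)/4 = (-22 - 11)/4 = (¼)*(-33) = -33/4)
-3891/(-2024) + I(T, -14)/4159 = -3891/(-2024) - 33/4/4159 = -3891*(-1/2024) - 33/4*1/4159 = 3891/2024 - 33/16636 = 16165971/8417816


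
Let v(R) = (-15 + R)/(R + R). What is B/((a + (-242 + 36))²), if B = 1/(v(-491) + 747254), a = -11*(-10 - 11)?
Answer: 491/229313729375 ≈ 2.1412e-9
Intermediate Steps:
v(R) = (-15 + R)/(2*R) (v(R) = (-15 + R)/((2*R)) = (-15 + R)*(1/(2*R)) = (-15 + R)/(2*R))
a = 231 (a = -11*(-21) = 231)
B = 491/366901967 (B = 1/((½)*(-15 - 491)/(-491) + 747254) = 1/((½)*(-1/491)*(-506) + 747254) = 1/(253/491 + 747254) = 1/(366901967/491) = 491/366901967 ≈ 1.3382e-6)
B/((a + (-242 + 36))²) = 491/(366901967*((231 + (-242 + 36))²)) = 491/(366901967*((231 - 206)²)) = 491/(366901967*(25²)) = (491/366901967)/625 = (491/366901967)*(1/625) = 491/229313729375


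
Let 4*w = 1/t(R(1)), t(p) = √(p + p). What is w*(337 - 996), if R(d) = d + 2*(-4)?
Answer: 659*I*√14/56 ≈ 44.031*I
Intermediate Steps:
R(d) = -8 + d (R(d) = d - 8 = -8 + d)
t(p) = √2*√p (t(p) = √(2*p) = √2*√p)
w = -I*√14/56 (w = 1/(4*((√2*√(-8 + 1)))) = 1/(4*((√2*√(-7)))) = 1/(4*((√2*(I*√7)))) = 1/(4*((I*√14))) = (-I*√14/14)/4 = -I*√14/56 ≈ -0.066815*I)
w*(337 - 996) = (-I*√14/56)*(337 - 996) = -I*√14/56*(-659) = 659*I*√14/56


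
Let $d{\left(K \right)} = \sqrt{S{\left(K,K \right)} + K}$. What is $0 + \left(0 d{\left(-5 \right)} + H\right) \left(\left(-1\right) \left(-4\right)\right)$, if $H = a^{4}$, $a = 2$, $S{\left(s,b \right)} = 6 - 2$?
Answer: $64$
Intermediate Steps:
$S{\left(s,b \right)} = 4$
$d{\left(K \right)} = \sqrt{4 + K}$
$H = 16$ ($H = 2^{4} = 16$)
$0 + \left(0 d{\left(-5 \right)} + H\right) \left(\left(-1\right) \left(-4\right)\right) = 0 + \left(0 \sqrt{4 - 5} + 16\right) \left(\left(-1\right) \left(-4\right)\right) = 0 + \left(0 \sqrt{-1} + 16\right) 4 = 0 + \left(0 i + 16\right) 4 = 0 + \left(0 + 16\right) 4 = 0 + 16 \cdot 4 = 0 + 64 = 64$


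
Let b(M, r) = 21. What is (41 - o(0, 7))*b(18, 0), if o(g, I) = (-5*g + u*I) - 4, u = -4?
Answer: 1533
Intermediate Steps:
o(g, I) = -4 - 5*g - 4*I (o(g, I) = (-5*g - 4*I) - 4 = -4 - 5*g - 4*I)
(41 - o(0, 7))*b(18, 0) = (41 - (-4 - 5*0 - 4*7))*21 = (41 - (-4 + 0 - 28))*21 = (41 - 1*(-32))*21 = (41 + 32)*21 = 73*21 = 1533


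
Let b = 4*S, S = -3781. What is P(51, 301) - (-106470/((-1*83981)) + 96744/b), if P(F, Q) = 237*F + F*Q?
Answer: 8714076034914/317532161 ≈ 27443.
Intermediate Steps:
b = -15124 (b = 4*(-3781) = -15124)
P(51, 301) - (-106470/((-1*83981)) + 96744/b) = 51*(237 + 301) - (-106470/((-1*83981)) + 96744/(-15124)) = 51*538 - (-106470/(-83981) + 96744*(-1/15124)) = 27438 - (-106470*(-1/83981) - 24186/3781) = 27438 - (106470/83981 - 24186/3781) = 27438 - 1*(-1628601396/317532161) = 27438 + 1628601396/317532161 = 8714076034914/317532161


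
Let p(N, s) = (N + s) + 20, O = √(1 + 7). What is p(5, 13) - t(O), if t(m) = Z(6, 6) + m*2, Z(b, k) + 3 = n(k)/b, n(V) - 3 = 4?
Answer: 239/6 - 4*√2 ≈ 34.176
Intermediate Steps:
n(V) = 7 (n(V) = 3 + 4 = 7)
O = 2*√2 (O = √8 = 2*√2 ≈ 2.8284)
p(N, s) = 20 + N + s
Z(b, k) = -3 + 7/b
t(m) = -11/6 + 2*m (t(m) = (-3 + 7/6) + m*2 = (-3 + 7*(⅙)) + 2*m = (-3 + 7/6) + 2*m = -11/6 + 2*m)
p(5, 13) - t(O) = (20 + 5 + 13) - (-11/6 + 2*(2*√2)) = 38 - (-11/6 + 4*√2) = 38 + (11/6 - 4*√2) = 239/6 - 4*√2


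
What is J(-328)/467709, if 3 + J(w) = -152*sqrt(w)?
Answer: -1/155903 - 304*I*sqrt(82)/467709 ≈ -6.4142e-6 - 0.0058858*I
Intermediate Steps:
J(w) = -3 - 152*sqrt(w)
J(-328)/467709 = (-3 - 304*I*sqrt(82))/467709 = (-3 - 304*I*sqrt(82))*(1/467709) = -1/155903 - 304*I*sqrt(82)/467709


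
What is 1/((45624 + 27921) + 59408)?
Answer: 1/132953 ≈ 7.5215e-6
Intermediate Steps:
1/((45624 + 27921) + 59408) = 1/(73545 + 59408) = 1/132953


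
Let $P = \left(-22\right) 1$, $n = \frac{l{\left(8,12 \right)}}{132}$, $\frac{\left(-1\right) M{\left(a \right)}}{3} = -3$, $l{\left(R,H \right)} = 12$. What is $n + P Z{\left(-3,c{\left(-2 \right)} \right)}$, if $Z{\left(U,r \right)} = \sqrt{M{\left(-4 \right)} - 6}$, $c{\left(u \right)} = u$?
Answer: $\frac{1}{11} - 22 \sqrt{3} \approx -38.014$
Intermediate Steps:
$M{\left(a \right)} = 9$ ($M{\left(a \right)} = \left(-3\right) \left(-3\right) = 9$)
$Z{\left(U,r \right)} = \sqrt{3}$ ($Z{\left(U,r \right)} = \sqrt{9 - 6} = \sqrt{3}$)
$n = \frac{1}{11}$ ($n = \frac{12}{132} = 12 \cdot \frac{1}{132} = \frac{1}{11} \approx 0.090909$)
$P = -22$
$n + P Z{\left(-3,c{\left(-2 \right)} \right)} = \frac{1}{11} - 22 \sqrt{3}$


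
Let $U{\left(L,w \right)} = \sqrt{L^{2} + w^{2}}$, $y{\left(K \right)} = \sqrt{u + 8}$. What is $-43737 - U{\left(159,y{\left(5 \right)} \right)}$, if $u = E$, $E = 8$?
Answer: $-43737 - \sqrt{25297} \approx -43896.0$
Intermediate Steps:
$u = 8$
$y{\left(K \right)} = 4$ ($y{\left(K \right)} = \sqrt{8 + 8} = \sqrt{16} = 4$)
$-43737 - U{\left(159,y{\left(5 \right)} \right)} = -43737 - \sqrt{159^{2} + 4^{2}} = -43737 - \sqrt{25281 + 16} = -43737 - \sqrt{25297}$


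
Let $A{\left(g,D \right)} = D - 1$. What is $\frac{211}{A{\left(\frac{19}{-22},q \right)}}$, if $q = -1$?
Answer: $- \frac{211}{2} \approx -105.5$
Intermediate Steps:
$A{\left(g,D \right)} = -1 + D$ ($A{\left(g,D \right)} = D - 1 = -1 + D$)
$\frac{211}{A{\left(\frac{19}{-22},q \right)}} = \frac{211}{-1 - 1} = \frac{211}{-2} = 211 \left(- \frac{1}{2}\right) = - \frac{211}{2}$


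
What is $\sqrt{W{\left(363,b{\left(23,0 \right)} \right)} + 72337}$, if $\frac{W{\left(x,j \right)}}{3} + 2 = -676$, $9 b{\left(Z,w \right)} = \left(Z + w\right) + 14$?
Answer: $\sqrt{70303} \approx 265.15$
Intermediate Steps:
$b{\left(Z,w \right)} = \frac{14}{9} + \frac{Z}{9} + \frac{w}{9}$ ($b{\left(Z,w \right)} = \frac{\left(Z + w\right) + 14}{9} = \frac{14 + Z + w}{9} = \frac{14}{9} + \frac{Z}{9} + \frac{w}{9}$)
$W{\left(x,j \right)} = -2034$ ($W{\left(x,j \right)} = -6 + 3 \left(-676\right) = -6 - 2028 = -2034$)
$\sqrt{W{\left(363,b{\left(23,0 \right)} \right)} + 72337} = \sqrt{-2034 + 72337} = \sqrt{70303}$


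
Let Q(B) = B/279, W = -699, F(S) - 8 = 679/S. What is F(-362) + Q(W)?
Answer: 121835/33666 ≈ 3.6189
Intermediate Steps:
F(S) = 8 + 679/S
Q(B) = B/279 (Q(B) = B*(1/279) = B/279)
F(-362) + Q(W) = (8 + 679/(-362)) + (1/279)*(-699) = (8 + 679*(-1/362)) - 233/93 = (8 - 679/362) - 233/93 = 2217/362 - 233/93 = 121835/33666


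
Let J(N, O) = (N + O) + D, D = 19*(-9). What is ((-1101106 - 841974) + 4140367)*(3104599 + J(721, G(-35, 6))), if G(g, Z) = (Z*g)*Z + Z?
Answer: 6820148132865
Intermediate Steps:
G(g, Z) = Z + g*Z² (G(g, Z) = g*Z² + Z = Z + g*Z²)
D = -171
J(N, O) = -171 + N + O (J(N, O) = (N + O) - 171 = -171 + N + O)
((-1101106 - 841974) + 4140367)*(3104599 + J(721, G(-35, 6))) = ((-1101106 - 841974) + 4140367)*(3104599 + (-171 + 721 + 6*(1 + 6*(-35)))) = (-1943080 + 4140367)*(3104599 + (-171 + 721 + 6*(1 - 210))) = 2197287*(3104599 + (-171 + 721 + 6*(-209))) = 2197287*(3104599 + (-171 + 721 - 1254)) = 2197287*(3104599 - 704) = 2197287*3103895 = 6820148132865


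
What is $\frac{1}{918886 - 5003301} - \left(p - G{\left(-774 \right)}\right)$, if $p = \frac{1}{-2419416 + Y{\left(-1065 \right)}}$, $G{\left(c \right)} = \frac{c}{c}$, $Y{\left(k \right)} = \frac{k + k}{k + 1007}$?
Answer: $\frac{286570769431621}{286570721145585} \approx 1.0$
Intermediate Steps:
$Y{\left(k \right)} = \frac{2 k}{1007 + k}$
$G{\left(c \right)} = 1$
$p = - \frac{29}{70161999}$ ($p = \frac{1}{-2419416 + 2 \left(-1065\right) \frac{1}{1007 - 1065}} = \frac{1}{-2419416 + 2 \left(-1065\right) \frac{1}{-58}} = \frac{1}{-2419416 + 2 \left(-1065\right) \left(- \frac{1}{58}\right)} = \frac{1}{-2419416 + \frac{1065}{29}} = \frac{1}{- \frac{70161999}{29}} = - \frac{29}{70161999} \approx -4.1333 \cdot 10^{-7}$)
$\frac{1}{918886 - 5003301} - \left(p - G{\left(-774 \right)}\right) = \frac{1}{918886 - 5003301} - \left(- \frac{29}{70161999} - 1\right) = \frac{1}{-4084415} - \left(- \frac{29}{70161999} - 1\right) = - \frac{1}{4084415} - - \frac{70162028}{70161999} = - \frac{1}{4084415} + \frac{70162028}{70161999} = \frac{286570769431621}{286570721145585}$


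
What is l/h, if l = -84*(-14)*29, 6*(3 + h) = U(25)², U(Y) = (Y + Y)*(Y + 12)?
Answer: 14616/244463 ≈ 0.059788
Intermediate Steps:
U(Y) = 2*Y*(12 + Y) (U(Y) = (2*Y)*(12 + Y) = 2*Y*(12 + Y))
h = 1711241/3 (h = -3 + (2*25*(12 + 25))²/6 = -3 + (2*25*37)²/6 = -3 + (⅙)*1850² = -3 + (⅙)*3422500 = -3 + 1711250/3 = 1711241/3 ≈ 5.7041e+5)
l = 34104 (l = 1176*29 = 34104)
l/h = 34104/(1711241/3) = 34104*(3/1711241) = 14616/244463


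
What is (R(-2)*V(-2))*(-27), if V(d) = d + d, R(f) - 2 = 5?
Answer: 756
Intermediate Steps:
R(f) = 7 (R(f) = 2 + 5 = 7)
V(d) = 2*d
(R(-2)*V(-2))*(-27) = (7*(2*(-2)))*(-27) = (7*(-4))*(-27) = -28*(-27) = 756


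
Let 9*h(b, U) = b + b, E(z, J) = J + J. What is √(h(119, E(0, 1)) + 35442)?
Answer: 4*√19951/3 ≈ 188.33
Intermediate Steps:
E(z, J) = 2*J
h(b, U) = 2*b/9 (h(b, U) = (b + b)/9 = (2*b)/9 = 2*b/9)
√(h(119, E(0, 1)) + 35442) = √((2/9)*119 + 35442) = √(238/9 + 35442) = √(319216/9) = 4*√19951/3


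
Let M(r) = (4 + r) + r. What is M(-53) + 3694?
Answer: 3592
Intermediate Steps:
M(r) = 4 + 2*r
M(-53) + 3694 = (4 + 2*(-53)) + 3694 = (4 - 106) + 3694 = -102 + 3694 = 3592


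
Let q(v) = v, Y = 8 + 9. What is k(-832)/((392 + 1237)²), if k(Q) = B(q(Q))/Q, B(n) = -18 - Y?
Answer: 35/2207829312 ≈ 1.5853e-8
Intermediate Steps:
Y = 17
B(n) = -35 (B(n) = -18 - 1*17 = -18 - 17 = -35)
k(Q) = -35/Q
k(-832)/((392 + 1237)²) = (-35/(-832))/((392 + 1237)²) = (-35*(-1/832))/(1629²) = (35/832)/2653641 = (35/832)*(1/2653641) = 35/2207829312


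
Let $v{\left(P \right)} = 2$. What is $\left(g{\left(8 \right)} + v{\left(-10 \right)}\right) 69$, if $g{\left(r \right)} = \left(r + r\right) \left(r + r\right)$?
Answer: $17802$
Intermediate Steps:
$g{\left(r \right)} = 4 r^{2}$ ($g{\left(r \right)} = 2 r 2 r = 4 r^{2}$)
$\left(g{\left(8 \right)} + v{\left(-10 \right)}\right) 69 = \left(4 \cdot 8^{2} + 2\right) 69 = \left(4 \cdot 64 + 2\right) 69 = \left(256 + 2\right) 69 = 258 \cdot 69 = 17802$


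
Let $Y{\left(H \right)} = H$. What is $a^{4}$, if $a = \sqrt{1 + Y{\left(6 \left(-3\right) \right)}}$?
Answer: $289$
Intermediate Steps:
$a = i \sqrt{17}$ ($a = \sqrt{1 + 6 \left(-3\right)} = \sqrt{1 - 18} = \sqrt{-17} = i \sqrt{17} \approx 4.1231 i$)
$a^{4} = \left(i \sqrt{17}\right)^{4} = 289$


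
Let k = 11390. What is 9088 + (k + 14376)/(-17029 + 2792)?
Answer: 129360090/14237 ≈ 9086.2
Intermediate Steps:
9088 + (k + 14376)/(-17029 + 2792) = 9088 + (11390 + 14376)/(-17029 + 2792) = 9088 + 25766/(-14237) = 9088 + 25766*(-1/14237) = 9088 - 25766/14237 = 129360090/14237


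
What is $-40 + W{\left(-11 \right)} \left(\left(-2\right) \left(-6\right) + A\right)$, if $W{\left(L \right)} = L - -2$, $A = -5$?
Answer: $-103$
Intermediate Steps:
$W{\left(L \right)} = 2 + L$ ($W{\left(L \right)} = L + 2 = 2 + L$)
$-40 + W{\left(-11 \right)} \left(\left(-2\right) \left(-6\right) + A\right) = -40 + \left(2 - 11\right) \left(\left(-2\right) \left(-6\right) - 5\right) = -40 - 9 \left(12 - 5\right) = -40 - 63 = -103$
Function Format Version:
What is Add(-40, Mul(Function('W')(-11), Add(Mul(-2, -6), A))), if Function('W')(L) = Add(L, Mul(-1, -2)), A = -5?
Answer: -103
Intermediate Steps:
Function('W')(L) = Add(2, L) (Function('W')(L) = Add(L, 2) = Add(2, L))
Add(-40, Mul(Function('W')(-11), Add(Mul(-2, -6), A))) = Add(-40, Mul(Add(2, -11), Add(Mul(-2, -6), -5))) = Add(-40, Mul(-9, Add(12, -5))) = Add(-40, Mul(-9, 7)) = Add(-40, -63) = -103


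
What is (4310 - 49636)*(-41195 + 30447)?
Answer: 487163848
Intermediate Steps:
(4310 - 49636)*(-41195 + 30447) = -45326*(-10748) = 487163848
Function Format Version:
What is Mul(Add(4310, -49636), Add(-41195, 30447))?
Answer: 487163848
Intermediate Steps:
Mul(Add(4310, -49636), Add(-41195, 30447)) = Mul(-45326, -10748) = 487163848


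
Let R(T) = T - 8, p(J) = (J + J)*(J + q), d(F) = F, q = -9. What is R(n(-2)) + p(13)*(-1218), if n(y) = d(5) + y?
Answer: -126677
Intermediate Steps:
n(y) = 5 + y
p(J) = 2*J*(-9 + J) (p(J) = (J + J)*(J - 9) = (2*J)*(-9 + J) = 2*J*(-9 + J))
R(T) = -8 + T
R(n(-2)) + p(13)*(-1218) = (-8 + (5 - 2)) + (2*13*(-9 + 13))*(-1218) = (-8 + 3) + (2*13*4)*(-1218) = -5 + 104*(-1218) = -5 - 126672 = -126677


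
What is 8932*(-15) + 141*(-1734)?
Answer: -378474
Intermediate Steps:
8932*(-15) + 141*(-1734) = -133980 - 244494 = -378474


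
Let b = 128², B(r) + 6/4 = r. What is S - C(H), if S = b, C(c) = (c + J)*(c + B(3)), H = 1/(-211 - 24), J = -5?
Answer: 905219764/55225 ≈ 16392.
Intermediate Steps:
B(r) = -3/2 + r
H = -1/235 (H = 1/(-235) = -1/235 ≈ -0.0042553)
b = 16384
C(c) = (-5 + c)*(3/2 + c) (C(c) = (c - 5)*(c + (-3/2 + 3)) = (-5 + c)*(c + 3/2) = (-5 + c)*(3/2 + c))
S = 16384
S - C(H) = 16384 - (-15/2 + (-1/235)² - 7/2*(-1/235)) = 16384 - (-15/2 + 1/55225 + 7/470) = 16384 - 1*(-413364/55225) = 16384 + 413364/55225 = 905219764/55225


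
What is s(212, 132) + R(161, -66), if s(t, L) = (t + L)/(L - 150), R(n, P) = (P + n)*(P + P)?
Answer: -113032/9 ≈ -12559.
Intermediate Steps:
R(n, P) = 2*P*(P + n) (R(n, P) = (P + n)*(2*P) = 2*P*(P + n))
s(t, L) = (L + t)/(-150 + L)
s(212, 132) + R(161, -66) = (132 + 212)/(-150 + 132) + 2*(-66)*(-66 + 161) = 344/(-18) + 2*(-66)*95 = -1/18*344 - 12540 = -172/9 - 12540 = -113032/9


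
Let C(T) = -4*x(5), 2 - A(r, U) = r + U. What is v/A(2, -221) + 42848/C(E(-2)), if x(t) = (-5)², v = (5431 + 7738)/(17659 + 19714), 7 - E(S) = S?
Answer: -6805747467/15883525 ≈ -428.48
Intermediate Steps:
E(S) = 7 - S
A(r, U) = 2 - U - r (A(r, U) = 2 - (r + U) = 2 - (U + r) = 2 + (-U - r) = 2 - U - r)
v = 13169/37373 ≈ 0.35237
x(t) = 25
C(T) = -100 (C(T) = -4*25 = -100)
v/A(2, -221) + 42848/C(E(-2)) = 13169/(37373*(2 - 1*(-221) - 1*2)) + 42848/(-100) = 13169/(37373*(2 + 221 - 2)) + 42848*(-1/100) = (13169/37373)/221 - 10712/25 = (13169/37373)*(1/221) - 10712/25 = 1013/635341 - 10712/25 = -6805747467/15883525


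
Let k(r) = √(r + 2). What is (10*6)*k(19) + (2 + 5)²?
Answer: 49 + 60*√21 ≈ 323.95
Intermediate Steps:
k(r) = √(2 + r)
(10*6)*k(19) + (2 + 5)² = (10*6)*√(2 + 19) + (2 + 5)² = 60*√21 + 7² = 60*√21 + 49 = 49 + 60*√21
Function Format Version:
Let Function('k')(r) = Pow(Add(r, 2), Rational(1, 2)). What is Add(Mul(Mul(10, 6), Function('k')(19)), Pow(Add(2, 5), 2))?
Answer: Add(49, Mul(60, Pow(21, Rational(1, 2)))) ≈ 323.95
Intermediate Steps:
Function('k')(r) = Pow(Add(2, r), Rational(1, 2))
Add(Mul(Mul(10, 6), Function('k')(19)), Pow(Add(2, 5), 2)) = Add(Mul(Mul(10, 6), Pow(Add(2, 19), Rational(1, 2))), Pow(Add(2, 5), 2)) = Add(Mul(60, Pow(21, Rational(1, 2))), Pow(7, 2)) = Add(Mul(60, Pow(21, Rational(1, 2))), 49) = Add(49, Mul(60, Pow(21, Rational(1, 2))))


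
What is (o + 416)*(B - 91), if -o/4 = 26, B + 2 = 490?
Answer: 123864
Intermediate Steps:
B = 488 (B = -2 + 490 = 488)
o = -104 (o = -4*26 = -104)
(o + 416)*(B - 91) = (-104 + 416)*(488 - 91) = 312*397 = 123864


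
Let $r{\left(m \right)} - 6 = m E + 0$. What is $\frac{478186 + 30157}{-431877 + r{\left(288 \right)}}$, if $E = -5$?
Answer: $- \frac{508343}{433311} \approx -1.1732$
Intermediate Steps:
$r{\left(m \right)} = 6 - 5 m$ ($r{\left(m \right)} = 6 + \left(m \left(-5\right) + 0\right) = 6 + \left(- 5 m + 0\right) = 6 - 5 m$)
$\frac{478186 + 30157}{-431877 + r{\left(288 \right)}} = \frac{478186 + 30157}{-431877 + \left(6 - 1440\right)} = \frac{508343}{-431877 + \left(6 - 1440\right)} = \frac{508343}{-431877 - 1434} = \frac{508343}{-433311} = 508343 \left(- \frac{1}{433311}\right) = - \frac{508343}{433311}$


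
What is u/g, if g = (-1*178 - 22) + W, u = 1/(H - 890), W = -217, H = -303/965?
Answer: 965/358266801 ≈ 2.6935e-6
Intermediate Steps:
H = -303/965 (H = -303*1/965 = -303/965 ≈ -0.31399)
u = -965/859153 (u = 1/(-303/965 - 890) = 1/(-859153/965) = -965/859153 ≈ -0.0011232)
g = -417 (g = (-1*178 - 22) - 217 = (-178 - 22) - 217 = -200 - 217 = -417)
u/g = -965/859153/(-417) = -965/859153*(-1/417) = 965/358266801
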